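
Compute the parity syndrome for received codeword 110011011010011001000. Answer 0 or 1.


Syndrome = XOR of all bits = 1 XOR 1 XOR 0 XOR 0 XOR 1 XOR 1 XOR 0 XOR 1 XOR 1 XOR 0 XOR 1 XOR 0 XOR 0 XOR 1 XOR 1 XOR 0 XOR 0 XOR 1 XOR 0 XOR 0 XOR 0 = 0

0


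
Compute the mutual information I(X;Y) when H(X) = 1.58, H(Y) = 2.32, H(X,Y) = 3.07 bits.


I(X;Y) = H(X) + H(Y) - H(X,Y) = 1.58 + 2.32 - 3.07 = 0.83

0.83 bits


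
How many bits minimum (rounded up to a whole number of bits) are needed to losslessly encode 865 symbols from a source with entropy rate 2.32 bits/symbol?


Minimum bits >= n * H = 865 * 2.32 = 2006.8, rounded up to a whole number of bits = 2007

2007 bits


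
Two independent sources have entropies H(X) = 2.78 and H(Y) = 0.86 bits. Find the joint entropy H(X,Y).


For independent variables, H(X,Y) = H(X) + H(Y) = 2.78 + 0.86 = 3.64

3.64 bits


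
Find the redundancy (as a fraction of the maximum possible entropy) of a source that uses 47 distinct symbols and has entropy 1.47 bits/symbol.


H_max = log2(K) = log2(47) = 5.5546 bits/symbol. Redundancy = 1 - H/H_max = 1 - 1.47/5.5546 = 1 - 0.2646 = 0.7354

0.7354


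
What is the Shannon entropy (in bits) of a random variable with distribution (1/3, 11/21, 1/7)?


H = -sum(p_i * log2(p_i)). Terms: -(1/3)*log2(1/3) = 0.528321; -(11/21)*log2(11/21) = 0.488654; -(1/7)*log2(1/7) = 0.401051. H = 0.528321 + 0.488654 + 0.401051 = 1.418

1.418 bits


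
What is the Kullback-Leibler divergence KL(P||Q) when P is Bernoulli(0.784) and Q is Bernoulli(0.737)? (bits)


KL = p*log2(p/q) + (1-p)*log2((1-p)/(1-q)) = 0.784*log2(0.784/0.737) + 0.216*log2(0.216/0.263) = 0.0086

0.0086 bits


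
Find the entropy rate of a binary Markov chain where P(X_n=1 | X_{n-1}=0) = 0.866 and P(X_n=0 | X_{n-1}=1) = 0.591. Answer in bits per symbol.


Stationary distribution: pi_0 = p10/(p01+p10) = 0.4056, pi_1 = 0.5944. Entropy rate H' = pi_0*H(p01) + pi_1*H(p10) = 0.4056*0.5683 + 0.5944*0.976 = 0.8106

0.8106 bits/symbol


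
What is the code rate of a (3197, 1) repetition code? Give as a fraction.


Rate = k/n = 1/3197

1/3197


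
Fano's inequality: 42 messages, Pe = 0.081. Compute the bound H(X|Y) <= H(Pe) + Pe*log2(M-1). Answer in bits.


H(Pe) = -Pe*log2(Pe) - (1-Pe)*log2(1-Pe) = -0.081*log2(0.081) - 0.919*log2(0.919) = 0.293701 + 0.111992 = 0.4057. Pe*log2(M-1) = 0.081*log2(41) = 0.433962. Bound = H(Pe) + Pe*log2(M-1) = 0.293701 + 0.111992 + 0.433962 = 0.8397

0.8397 bits


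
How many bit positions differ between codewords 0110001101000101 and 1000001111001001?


Count differing positions: ^ ^ ^ . . . . . ^ . . . ^ ^ . . = 6 differences

6


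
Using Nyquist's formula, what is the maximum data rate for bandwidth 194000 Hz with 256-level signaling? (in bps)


Rate = 2 * B * log2(M) = 2 * 194000 * 8.0 = 3104000.0

3104000.0 bps


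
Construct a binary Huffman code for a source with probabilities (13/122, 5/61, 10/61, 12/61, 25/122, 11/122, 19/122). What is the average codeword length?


Huffman construction (repeatedly merge the two least-probable nodes; each merge adds 1 bit to every symbol beneath it): 5/61 + 11/122 = 21/122; 13/122 + 19/122 = 16/61; 10/61 + 21/122 = 41/122; 12/61 + 25/122 = 49/122; 16/61 + 41/122 = 73/122; 49/122 + 73/122 = 1. Resulting codeword lengths (in the order the probabilities were given): (3, 4, 3, 2, 2, 4, 3). L_avg = sum(p_i * l_i) = 13/122*3 + 5/61*4 + 10/61*3 + 12/61*2 + 25/122*2 + 11/122*4 + 19/122*3 = 169/61 = 2.7705

2.7705 bits


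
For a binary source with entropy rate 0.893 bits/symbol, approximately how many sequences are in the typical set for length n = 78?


log2|A_typical| = nH = 78 * 0.893 = 69.654, so |A_typical| ~ 2^69.654 = 9.288e+20

9.288e+20


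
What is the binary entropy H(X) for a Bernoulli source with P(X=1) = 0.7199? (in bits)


H = -p*log2(p) - (1-p)*log2(1-p). -0.7199*log2(0.7199) = 0.341327; -0.2801*log2(0.2801) = 0.514260. H = 0.341327 + 0.514260 = 0.8556

0.8556 bits


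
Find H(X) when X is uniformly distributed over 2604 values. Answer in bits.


H = log2(n) = log2(2604) = 11.3465

11.3465 bits


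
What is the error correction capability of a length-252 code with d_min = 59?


Correction capability = floor((d-1)/2) = floor((59-1)/2) = 29

29 errors


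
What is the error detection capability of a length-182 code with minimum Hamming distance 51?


Detection capability = d_min - 1 = 51 - 1 = 50

50 errors


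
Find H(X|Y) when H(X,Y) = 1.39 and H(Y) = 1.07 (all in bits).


H(X|Y) = H(X,Y) - H(Y) = 1.39 - 1.07 = 0.32

0.32 bits


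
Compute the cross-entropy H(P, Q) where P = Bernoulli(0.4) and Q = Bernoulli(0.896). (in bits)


H(P,Q) = -p*log2(q) - (1-p)*log2(1-q). -0.4*log2(0.896) = 0.063372; -0.6*log2(0.104) = 1.959207. H(P,Q) = 0.063372 + 1.959207 = 2.0226

2.0226 bits


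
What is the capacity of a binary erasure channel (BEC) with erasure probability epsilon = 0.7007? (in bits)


C = 1 - epsilon = 1 - 0.7007 = 0.2993

0.2993 bits


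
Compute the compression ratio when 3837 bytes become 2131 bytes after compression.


Ratio = original / compressed = 3837 / 2131 = 1.8006

1.8006


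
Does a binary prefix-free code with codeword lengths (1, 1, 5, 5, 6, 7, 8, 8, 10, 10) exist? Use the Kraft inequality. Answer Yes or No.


Kraft sum = sum(2^(-l_i)) = 1.0957, need <= 1. Result: violated (a binary prefix-free code with these lengths cannot exist)

No


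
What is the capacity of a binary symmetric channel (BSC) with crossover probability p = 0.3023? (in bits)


H(p) = -p*log2(p) - (1-p)*log2(1-p) = -0.3023*log2(0.3023) - 0.6977*log2(0.6977) = 0.521754 + 0.362330 = 0.8841. C = 1 - H(p) = 1 - 0.8841 = 0.1159

0.1159 bits


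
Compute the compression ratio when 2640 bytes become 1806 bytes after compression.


Ratio = original / compressed = 2640 / 1806 = 1.4618

1.4618


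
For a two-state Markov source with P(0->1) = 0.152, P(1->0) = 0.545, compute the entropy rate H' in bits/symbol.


Stationary distribution: pi_0 = p10/(p01+p10) = 0.7819, pi_1 = 0.2181. Entropy rate H' = pi_0*H(p01) + pi_1*H(p10) = 0.7819*0.6148 + 0.2181*0.9941 = 0.6975

0.6975 bits/symbol


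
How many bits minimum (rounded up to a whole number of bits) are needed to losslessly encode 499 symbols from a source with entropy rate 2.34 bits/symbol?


Minimum bits >= n * H = 499 * 2.34 = 1167.66, rounded up to a whole number of bits = 1168

1168 bits


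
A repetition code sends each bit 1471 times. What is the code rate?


Rate = k/n = 1/1471

1/1471


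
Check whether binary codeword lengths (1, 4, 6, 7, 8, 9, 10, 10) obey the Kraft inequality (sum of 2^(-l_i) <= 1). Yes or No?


Kraft sum = sum(2^(-l_i)) = 0.5938, need <= 1. Result: satisfied (a binary prefix-free code with these lengths exists)

Yes


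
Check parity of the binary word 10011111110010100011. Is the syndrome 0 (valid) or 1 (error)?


Syndrome = XOR of all bits = 1 XOR 0 XOR 0 XOR 1 XOR 1 XOR 1 XOR 1 XOR 1 XOR 1 XOR 1 XOR 0 XOR 0 XOR 1 XOR 0 XOR 1 XOR 0 XOR 0 XOR 0 XOR 1 XOR 1 = 0

0


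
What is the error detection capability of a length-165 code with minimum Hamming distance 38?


Detection capability = d_min - 1 = 38 - 1 = 37

37 errors


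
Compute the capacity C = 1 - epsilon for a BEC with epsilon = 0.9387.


C = 1 - epsilon = 1 - 0.9387 = 0.0613

0.0613 bits


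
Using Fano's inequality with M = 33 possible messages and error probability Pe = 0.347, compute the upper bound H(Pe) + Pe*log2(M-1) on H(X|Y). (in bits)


H(Pe) = -Pe*log2(Pe) - (1-Pe)*log2(1-Pe) = -0.347*log2(0.347) - 0.653*log2(0.653) = 0.529866 + 0.401494 = 0.9314. Pe*log2(M-1) = 0.347*log2(32) = 1.735000. Bound = H(Pe) + Pe*log2(M-1) = 0.529866 + 0.401494 + 1.735000 = 2.6664

2.6664 bits


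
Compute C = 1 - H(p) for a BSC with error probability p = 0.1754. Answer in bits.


H(p) = -p*log2(p) - (1-p)*log2(1-p) = -0.1754*log2(0.1754) - 0.8246*log2(0.8246) = 0.440478 + 0.229431 = 0.6699. C = 1 - H(p) = 1 - 0.6699 = 0.3301

0.3301 bits


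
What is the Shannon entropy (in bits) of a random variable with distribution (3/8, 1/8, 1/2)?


H = -sum(p_i * log2(p_i)). Terms: -(3/8)*log2(3/8) = 0.530639; -(1/8)*log2(1/8) = 0.375000; -(1/2)*log2(1/2) = 0.500000. H = 0.530639 + 0.375000 + 0.500000 = 1.4056

1.4056 bits


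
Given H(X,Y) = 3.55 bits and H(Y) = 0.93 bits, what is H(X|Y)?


H(X|Y) = H(X,Y) - H(Y) = 3.55 - 0.93 = 2.62

2.62 bits


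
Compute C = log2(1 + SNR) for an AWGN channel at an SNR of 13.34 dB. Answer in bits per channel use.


SNR_linear = 10^(13.34/10) = 21.5774; C = log2(1 + SNR_linear) = log2(1 + 21.5774) = 4.4968

4.4968 bits/channel use


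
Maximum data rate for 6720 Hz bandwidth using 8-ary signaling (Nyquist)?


Rate = 2 * B * log2(M) = 2 * 6720 * 3.0 = 40320.0

40320.0 bps


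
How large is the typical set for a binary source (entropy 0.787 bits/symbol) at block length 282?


log2|A_typical| = nH = 282 * 0.787 = 221.934, so |A_typical| ~ 2^221.934 = 6.439e+66

6.439e+66


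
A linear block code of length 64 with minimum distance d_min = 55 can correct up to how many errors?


Correction capability = floor((d-1)/2) = floor((55-1)/2) = 27

27 errors


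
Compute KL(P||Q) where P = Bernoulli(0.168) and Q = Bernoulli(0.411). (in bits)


KL = p*log2(p/q) + (1-p)*log2((1-p)/(1-q)) = 0.168*log2(0.168/0.411) + 0.832*log2(0.832/0.589) = 0.1978

0.1978 bits


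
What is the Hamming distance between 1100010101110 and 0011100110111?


Count differing positions: ^ ^ ^ ^ ^ ^ . . ^ ^ . . ^ = 9 differences

9


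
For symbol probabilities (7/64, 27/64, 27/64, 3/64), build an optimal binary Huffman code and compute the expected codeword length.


Huffman construction (repeatedly merge the two least-probable nodes; each merge adds 1 bit to every symbol beneath it): 3/64 + 7/64 = 5/32; 5/32 + 27/64 = 37/64; 27/64 + 37/64 = 1. Resulting codeword lengths (in the order the probabilities were given): (3, 2, 1, 3). L_avg = sum(p_i * l_i) = 7/64*3 + 27/64*2 + 27/64*1 + 3/64*3 = 111/64 = 1.7344

1.7344 bits


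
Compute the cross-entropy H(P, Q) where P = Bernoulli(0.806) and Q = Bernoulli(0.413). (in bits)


H(P,Q) = -p*log2(q) - (1-p)*log2(1-q). -0.806*log2(0.413) = 1.028284; -0.194*log2(0.587) = 0.149102. H(P,Q) = 1.028284 + 0.149102 = 1.1774

1.1774 bits


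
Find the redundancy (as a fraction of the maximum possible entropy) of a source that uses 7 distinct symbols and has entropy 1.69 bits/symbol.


H_max = log2(K) = log2(7) = 2.8074 bits/symbol. Redundancy = 1 - H/H_max = 1 - 1.69/2.8074 = 1 - 0.602 = 0.398

0.398


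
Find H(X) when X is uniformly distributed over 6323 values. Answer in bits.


H = log2(n) = log2(6323) = 12.6264

12.6264 bits


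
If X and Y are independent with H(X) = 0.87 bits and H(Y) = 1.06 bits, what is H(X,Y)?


For independent variables, H(X,Y) = H(X) + H(Y) = 0.87 + 1.06 = 1.93

1.93 bits


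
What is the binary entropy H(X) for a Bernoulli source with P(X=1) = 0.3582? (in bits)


H = -p*log2(p) - (1-p)*log2(1-p). -0.3582*log2(0.3582) = 0.530552; -0.6418*log2(0.6418) = 0.410626. H = 0.530552 + 0.410626 = 0.9412

0.9412 bits


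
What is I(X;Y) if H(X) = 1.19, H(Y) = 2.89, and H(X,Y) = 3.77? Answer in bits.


I(X;Y) = H(X) + H(Y) - H(X,Y) = 1.19 + 2.89 - 3.77 = 0.31

0.31 bits


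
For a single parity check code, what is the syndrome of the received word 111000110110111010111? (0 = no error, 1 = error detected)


Syndrome = XOR of all bits = 1 XOR 1 XOR 1 XOR 0 XOR 0 XOR 0 XOR 1 XOR 1 XOR 0 XOR 1 XOR 1 XOR 0 XOR 1 XOR 1 XOR 1 XOR 0 XOR 1 XOR 0 XOR 1 XOR 1 XOR 1 = 0

0


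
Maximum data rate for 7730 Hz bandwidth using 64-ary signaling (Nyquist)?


Rate = 2 * B * log2(M) = 2 * 7730 * 6.0 = 92760.0

92760.0 bps


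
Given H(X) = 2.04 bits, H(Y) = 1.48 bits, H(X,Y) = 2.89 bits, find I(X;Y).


I(X;Y) = H(X) + H(Y) - H(X,Y) = 2.04 + 1.48 - 2.89 = 0.63

0.63 bits


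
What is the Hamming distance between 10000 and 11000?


Count differing positions: . ^ . . . = 1 differences

1


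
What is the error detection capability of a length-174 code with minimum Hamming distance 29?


Detection capability = d_min - 1 = 29 - 1 = 28

28 errors


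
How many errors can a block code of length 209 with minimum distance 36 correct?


Correction capability = floor((d-1)/2) = floor((36-1)/2) = 17

17 errors


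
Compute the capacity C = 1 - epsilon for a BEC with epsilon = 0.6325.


C = 1 - epsilon = 1 - 0.6325 = 0.3675

0.3675 bits


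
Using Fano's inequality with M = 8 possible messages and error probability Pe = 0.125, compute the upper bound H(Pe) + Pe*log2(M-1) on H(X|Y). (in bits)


H(Pe) = -Pe*log2(Pe) - (1-Pe)*log2(1-Pe) = -0.125*log2(0.125) - 0.875*log2(0.875) = 0.375000 + 0.168564 = 0.5436. Pe*log2(M-1) = 0.125*log2(7) = 0.350919. Bound = H(Pe) + Pe*log2(M-1) = 0.375000 + 0.168564 + 0.350919 = 0.8945

0.8945 bits


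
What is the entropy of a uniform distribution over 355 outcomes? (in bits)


H = log2(n) = log2(355) = 8.4717

8.4717 bits


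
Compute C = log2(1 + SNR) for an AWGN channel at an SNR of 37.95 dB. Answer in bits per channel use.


SNR_linear = 10^(37.95/10) = 6237.3484; C = log2(1 + SNR_linear) = log2(1 + 6237.3484) = 12.6069

12.6069 bits/channel use


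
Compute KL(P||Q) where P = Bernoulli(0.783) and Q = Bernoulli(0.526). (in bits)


KL = p*log2(p/q) + (1-p)*log2((1-p)/(1-q)) = 0.783*log2(0.783/0.526) + 0.217*log2(0.217/0.474) = 0.2048

0.2048 bits


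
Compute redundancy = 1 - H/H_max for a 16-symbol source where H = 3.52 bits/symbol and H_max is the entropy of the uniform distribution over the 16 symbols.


H_max = log2(K) = log2(16) = 4.0 bits/symbol. Redundancy = 1 - H/H_max = 1 - 3.52/4.0 = 1 - 0.88 = 0.12

0.12


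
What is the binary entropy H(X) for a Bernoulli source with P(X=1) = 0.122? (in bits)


H = -p*log2(p) - (1-p)*log2(1-p). -0.122*log2(0.122) = 0.370276; -0.878*log2(0.878) = 0.164807. H = 0.370276 + 0.164807 = 0.5351

0.5351 bits


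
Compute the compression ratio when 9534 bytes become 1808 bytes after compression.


Ratio = original / compressed = 9534 / 1808 = 5.2732

5.2732


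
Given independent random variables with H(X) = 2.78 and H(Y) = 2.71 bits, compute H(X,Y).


For independent variables, H(X,Y) = H(X) + H(Y) = 2.78 + 2.71 = 5.49

5.49 bits


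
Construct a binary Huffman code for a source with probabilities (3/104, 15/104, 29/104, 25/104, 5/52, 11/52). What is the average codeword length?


Huffman construction (repeatedly merge the two least-probable nodes; each merge adds 1 bit to every symbol beneath it): 3/104 + 5/52 = 1/8; 1/8 + 15/104 = 7/26; 11/52 + 25/104 = 47/104; 7/26 + 29/104 = 57/104; 47/104 + 57/104 = 1. Resulting codeword lengths (in the order the probabilities were given): (4, 3, 2, 2, 4, 2). L_avg = sum(p_i * l_i) = 3/104*4 + 15/104*3 + 29/104*2 + 25/104*2 + 5/52*4 + 11/52*2 = 249/104 = 2.3942

2.3942 bits


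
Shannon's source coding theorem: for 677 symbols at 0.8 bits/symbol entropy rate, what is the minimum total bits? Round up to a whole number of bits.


Minimum bits >= n * H = 677 * 0.8 = 541.6, rounded up to a whole number of bits = 542

542 bits


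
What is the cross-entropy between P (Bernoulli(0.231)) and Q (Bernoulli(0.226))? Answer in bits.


H(P,Q) = -p*log2(q) - (1-p)*log2(1-q). -0.231*log2(0.226) = 0.495635; -0.769*log2(0.774) = 0.284218. H(P,Q) = 0.495635 + 0.284218 = 0.7799

0.7799 bits


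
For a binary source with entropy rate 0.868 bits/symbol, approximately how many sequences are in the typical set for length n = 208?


log2|A_typical| = nH = 208 * 0.868 = 180.544, so |A_typical| ~ 2^180.544 = 2.234e+54

2.234e+54


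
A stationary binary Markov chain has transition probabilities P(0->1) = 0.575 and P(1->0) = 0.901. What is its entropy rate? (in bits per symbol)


Stationary distribution: pi_0 = p10/(p01+p10) = 0.6104, pi_1 = 0.3896. Entropy rate H' = pi_0*H(p01) + pi_1*H(p10) = 0.6104*0.9837 + 0.3896*0.4658 = 0.782

0.782 bits/symbol


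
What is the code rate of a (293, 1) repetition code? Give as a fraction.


Rate = k/n = 1/293

1/293


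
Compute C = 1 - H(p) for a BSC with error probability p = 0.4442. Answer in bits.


H(p) = -p*log2(p) - (1-p)*log2(1-p) = -0.4442*log2(0.4442) - 0.5558*log2(0.5558) = 0.520033 + 0.470964 = 0.991. C = 1 - H(p) = 1 - 0.991 = 0.009

0.009 bits


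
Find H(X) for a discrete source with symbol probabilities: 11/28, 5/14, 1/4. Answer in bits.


H = -sum(p_i * log2(p_i)). Terms: -(11/28)*log2(11/28) = 0.529541; -(5/14)*log2(5/14) = 0.530510; -(1/4)*log2(1/4) = 0.500000. H = 0.529541 + 0.530510 + 0.500000 = 1.5601

1.5601 bits


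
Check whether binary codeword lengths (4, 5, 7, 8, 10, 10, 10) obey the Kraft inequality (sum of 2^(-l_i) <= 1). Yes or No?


Kraft sum = sum(2^(-l_i)) = 0.1084, need <= 1. Result: satisfied (a binary prefix-free code with these lengths exists)

Yes


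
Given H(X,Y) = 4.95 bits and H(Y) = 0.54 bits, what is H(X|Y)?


H(X|Y) = H(X,Y) - H(Y) = 4.95 - 0.54 = 4.41

4.41 bits


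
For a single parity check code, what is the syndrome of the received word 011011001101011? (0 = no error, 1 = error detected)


Syndrome = XOR of all bits = 0 XOR 1 XOR 1 XOR 0 XOR 1 XOR 1 XOR 0 XOR 0 XOR 1 XOR 1 XOR 0 XOR 1 XOR 0 XOR 1 XOR 1 = 1

1


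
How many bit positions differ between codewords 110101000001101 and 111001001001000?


Count differing positions: . . ^ ^ . . . . ^ . . . ^ . ^ = 5 differences

5


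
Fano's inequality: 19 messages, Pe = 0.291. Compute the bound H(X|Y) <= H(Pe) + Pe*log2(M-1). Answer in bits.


H(Pe) = -Pe*log2(Pe) - (1-Pe)*log2(1-Pe) = -0.291*log2(0.291) - 0.709*log2(0.709) = 0.518245 + 0.351765 = 0.87. Pe*log2(M-1) = 0.291*log2(18) = 1.213448. Bound = H(Pe) + Pe*log2(M-1) = 0.518245 + 0.351765 + 1.213448 = 2.0835

2.0835 bits


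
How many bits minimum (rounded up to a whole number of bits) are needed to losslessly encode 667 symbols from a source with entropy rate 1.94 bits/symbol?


Minimum bits >= n * H = 667 * 1.94 = 1293.98, rounded up to a whole number of bits = 1294

1294 bits


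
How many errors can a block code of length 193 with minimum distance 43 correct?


Correction capability = floor((d-1)/2) = floor((43-1)/2) = 21

21 errors


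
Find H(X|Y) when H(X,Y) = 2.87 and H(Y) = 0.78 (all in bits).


H(X|Y) = H(X,Y) - H(Y) = 2.87 - 0.78 = 2.09

2.09 bits


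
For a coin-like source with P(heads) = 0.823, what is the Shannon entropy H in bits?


H = -p*log2(p) - (1-p)*log2(1-p). -0.823*log2(0.823) = 0.231292; -0.177*log2(0.177) = 0.442178. H = 0.231292 + 0.442178 = 0.6735

0.6735 bits


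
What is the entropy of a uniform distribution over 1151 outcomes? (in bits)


H = log2(n) = log2(1151) = 10.1687

10.1687 bits


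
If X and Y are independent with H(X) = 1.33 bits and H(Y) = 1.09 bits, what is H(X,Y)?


For independent variables, H(X,Y) = H(X) + H(Y) = 1.33 + 1.09 = 2.42

2.42 bits


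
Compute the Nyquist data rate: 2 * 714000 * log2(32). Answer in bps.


Rate = 2 * B * log2(M) = 2 * 714000 * 5.0 = 7140000.0

7140000.0 bps


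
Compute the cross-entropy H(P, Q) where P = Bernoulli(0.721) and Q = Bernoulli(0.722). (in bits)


H(P,Q) = -p*log2(q) - (1-p)*log2(1-q). -0.721*log2(0.722) = 0.338819; -0.279*log2(0.278) = 0.515269. H(P,Q) = 0.338819 + 0.515269 = 0.8541

0.8541 bits


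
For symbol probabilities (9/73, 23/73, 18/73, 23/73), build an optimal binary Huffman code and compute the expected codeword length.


Huffman construction (repeatedly merge the two least-probable nodes; each merge adds 1 bit to every symbol beneath it): 9/73 + 18/73 = 27/73; 23/73 + 23/73 = 46/73; 27/73 + 46/73 = 1. Resulting codeword lengths (in the order the probabilities were given): (2, 2, 2, 2). L_avg = sum(p_i * l_i) = 9/73*2 + 23/73*2 + 18/73*2 + 23/73*2 = 2

2.0 bits


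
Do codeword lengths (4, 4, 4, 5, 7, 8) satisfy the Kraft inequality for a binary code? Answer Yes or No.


Kraft sum = sum(2^(-l_i)) = 0.2305, need <= 1. Result: satisfied (a binary prefix-free code with these lengths exists)

Yes


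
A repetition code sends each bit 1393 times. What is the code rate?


Rate = k/n = 1/1393

1/1393


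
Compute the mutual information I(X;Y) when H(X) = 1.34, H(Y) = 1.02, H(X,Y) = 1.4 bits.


I(X;Y) = H(X) + H(Y) - H(X,Y) = 1.34 + 1.02 - 1.4 = 0.96

0.96 bits


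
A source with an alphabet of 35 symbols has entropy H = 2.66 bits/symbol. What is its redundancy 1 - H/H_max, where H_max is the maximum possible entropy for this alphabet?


H_max = log2(K) = log2(35) = 5.1293 bits/symbol. Redundancy = 1 - H/H_max = 1 - 2.66/5.1293 = 1 - 0.5186 = 0.4814

0.4814


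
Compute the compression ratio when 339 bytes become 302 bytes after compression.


Ratio = original / compressed = 339 / 302 = 1.1225

1.1225


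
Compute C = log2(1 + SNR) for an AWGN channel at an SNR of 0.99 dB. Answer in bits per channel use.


SNR_linear = 10^(0.99/10) = 1.256; C = log2(1 + SNR_linear) = log2(1 + 1.256) = 1.1738

1.1738 bits/channel use


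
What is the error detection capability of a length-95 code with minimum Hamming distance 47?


Detection capability = d_min - 1 = 47 - 1 = 46

46 errors


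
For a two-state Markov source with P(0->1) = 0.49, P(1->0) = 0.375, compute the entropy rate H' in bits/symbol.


Stationary distribution: pi_0 = p10/(p01+p10) = 0.4335, pi_1 = 0.5665. Entropy rate H' = pi_0*H(p01) + pi_1*H(p10) = 0.4335*0.9997 + 0.5665*0.9544 = 0.9741

0.9741 bits/symbol


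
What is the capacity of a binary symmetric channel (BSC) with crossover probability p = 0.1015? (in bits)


H(p) = -p*log2(p) - (1-p)*log2(1-p) = -0.1015*log2(0.1015) - 0.8985*log2(0.8985) = 0.334996 + 0.138737 = 0.4737. C = 1 - H(p) = 1 - 0.4737 = 0.5263

0.5263 bits


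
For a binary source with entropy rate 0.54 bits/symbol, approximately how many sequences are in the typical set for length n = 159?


log2|A_typical| = nH = 159 * 0.54 = 85.86, so |A_typical| ~ 2^85.86 = 7.022e+25

7.022e+25


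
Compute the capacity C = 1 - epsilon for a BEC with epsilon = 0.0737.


C = 1 - epsilon = 1 - 0.0737 = 0.9263

0.9263 bits


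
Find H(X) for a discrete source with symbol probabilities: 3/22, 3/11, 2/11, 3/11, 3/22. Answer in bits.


H = -sum(p_i * log2(p_i)). Terms: -(3/22)*log2(3/22) = 0.391973; -(3/11)*log2(3/11) = 0.511219; -(2/11)*log2(2/11) = 0.447169; -(3/11)*log2(3/11) = 0.511219; -(3/22)*log2(3/22) = 0.391973. H = 0.391973 + 0.511219 + 0.447169 + 0.511219 + 0.391973 = 2.2536

2.2536 bits


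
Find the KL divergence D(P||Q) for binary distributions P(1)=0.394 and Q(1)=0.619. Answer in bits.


KL = p*log2(p/q) + (1-p)*log2((1-p)/(1-q)) = 0.394*log2(0.394/0.619) + 0.606*log2(0.606/0.381) = 0.1489

0.1489 bits


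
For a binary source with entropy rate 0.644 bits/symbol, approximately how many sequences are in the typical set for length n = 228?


log2|A_typical| = nH = 228 * 0.644 = 146.832, so |A_typical| ~ 2^146.832 = 1.588e+44

1.588e+44


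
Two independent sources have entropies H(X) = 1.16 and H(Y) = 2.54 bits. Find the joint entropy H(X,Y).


For independent variables, H(X,Y) = H(X) + H(Y) = 1.16 + 2.54 = 3.7

3.7 bits


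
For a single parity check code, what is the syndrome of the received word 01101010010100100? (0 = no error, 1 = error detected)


Syndrome = XOR of all bits = 0 XOR 1 XOR 1 XOR 0 XOR 1 XOR 0 XOR 1 XOR 0 XOR 0 XOR 1 XOR 0 XOR 1 XOR 0 XOR 0 XOR 1 XOR 0 XOR 0 = 1

1


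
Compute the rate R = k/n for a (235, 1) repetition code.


Rate = k/n = 1/235

1/235


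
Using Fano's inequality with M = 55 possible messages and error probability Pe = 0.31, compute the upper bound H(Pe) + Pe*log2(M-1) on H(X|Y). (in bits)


H(Pe) = -Pe*log2(Pe) - (1-Pe)*log2(1-Pe) = -0.31*log2(0.31) - 0.69*log2(0.69) = 0.523795 + 0.369379 = 0.8932. Pe*log2(M-1) = 0.31*log2(54) = 1.784015. Bound = H(Pe) + Pe*log2(M-1) = 0.523795 + 0.369379 + 1.784015 = 2.6772

2.6772 bits


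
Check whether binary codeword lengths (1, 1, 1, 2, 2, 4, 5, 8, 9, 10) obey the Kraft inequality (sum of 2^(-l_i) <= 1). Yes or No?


Kraft sum = sum(2^(-l_i)) = 2.1006, need <= 1. Result: violated (a binary prefix-free code with these lengths cannot exist)

No


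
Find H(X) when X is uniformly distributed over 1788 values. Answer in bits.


H = log2(n) = log2(1788) = 10.8041

10.8041 bits


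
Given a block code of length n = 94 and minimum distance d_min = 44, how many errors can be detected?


Detection capability = d_min - 1 = 44 - 1 = 43

43 errors


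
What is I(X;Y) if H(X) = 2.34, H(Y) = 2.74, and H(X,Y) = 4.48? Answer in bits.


I(X;Y) = H(X) + H(Y) - H(X,Y) = 2.34 + 2.74 - 4.48 = 0.6

0.6 bits


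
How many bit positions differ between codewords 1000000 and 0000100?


Count differing positions: ^ . . . ^ . . = 2 differences

2


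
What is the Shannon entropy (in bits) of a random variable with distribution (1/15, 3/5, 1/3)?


H = -sum(p_i * log2(p_i)). Terms: -(1/15)*log2(1/15) = 0.260459; -(3/5)*log2(3/5) = 0.442179; -(1/3)*log2(1/3) = 0.528321. H = 0.260459 + 0.442179 + 0.528321 = 1.231

1.231 bits


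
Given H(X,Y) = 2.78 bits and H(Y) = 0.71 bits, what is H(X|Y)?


H(X|Y) = H(X,Y) - H(Y) = 2.78 - 0.71 = 2.07

2.07 bits


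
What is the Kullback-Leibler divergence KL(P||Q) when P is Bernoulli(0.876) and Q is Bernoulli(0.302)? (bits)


KL = p*log2(p/q) + (1-p)*log2((1-p)/(1-q)) = 0.876*log2(0.876/0.302) + 0.124*log2(0.124/0.698) = 1.0368

1.0368 bits


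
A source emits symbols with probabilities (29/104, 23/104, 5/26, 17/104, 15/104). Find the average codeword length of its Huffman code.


Huffman construction (repeatedly merge the two least-probable nodes; each merge adds 1 bit to every symbol beneath it): 15/104 + 17/104 = 4/13; 5/26 + 23/104 = 43/104; 29/104 + 4/13 = 61/104; 43/104 + 61/104 = 1. Resulting codeword lengths (in the order the probabilities were given): (2, 2, 2, 3, 3). L_avg = sum(p_i * l_i) = 29/104*2 + 23/104*2 + 5/26*2 + 17/104*3 + 15/104*3 = 30/13 = 2.3077

2.3077 bits


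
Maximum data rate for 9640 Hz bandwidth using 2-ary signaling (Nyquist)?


Rate = 2 * B * log2(M) = 2 * 9640 * 1.0 = 19280.0

19280.0 bps


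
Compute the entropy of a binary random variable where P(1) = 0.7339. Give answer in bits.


H = -p*log2(p) - (1-p)*log2(1-p). -0.7339*log2(0.7339) = 0.327572; -0.2661*log2(0.2661) = 0.508240. H = 0.327572 + 0.508240 = 0.8358

0.8358 bits


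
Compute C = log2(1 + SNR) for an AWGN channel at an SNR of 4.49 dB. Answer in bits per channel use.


SNR_linear = 10^(4.49/10) = 2.8119; C = log2(1 + SNR_linear) = log2(1 + 2.8119) = 1.9305

1.9305 bits/channel use


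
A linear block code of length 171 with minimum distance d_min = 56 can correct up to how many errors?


Correction capability = floor((d-1)/2) = floor((56-1)/2) = 27

27 errors


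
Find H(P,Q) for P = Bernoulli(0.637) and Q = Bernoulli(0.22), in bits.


H(P,Q) = -p*log2(q) - (1-p)*log2(1-q). -0.637*log2(0.22) = 1.391478; -0.363*log2(0.78) = 0.130119. H(P,Q) = 1.391478 + 0.130119 = 1.5216

1.5216 bits


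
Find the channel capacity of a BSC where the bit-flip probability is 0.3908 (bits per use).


H(p) = -p*log2(p) - (1-p)*log2(1-p) = -0.3908*log2(0.3908) - 0.6092*log2(0.6092) = 0.529728 + 0.435585 = 0.9653. C = 1 - H(p) = 1 - 0.9653 = 0.0347

0.0347 bits


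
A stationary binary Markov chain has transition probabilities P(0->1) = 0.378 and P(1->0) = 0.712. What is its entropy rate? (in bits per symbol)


Stationary distribution: pi_0 = p10/(p01+p10) = 0.6532, pi_1 = 0.3468. Entropy rate H' = pi_0*H(p01) + pi_1*H(p10) = 0.6532*0.9566 + 0.3468*0.8661 = 0.9252

0.9252 bits/symbol


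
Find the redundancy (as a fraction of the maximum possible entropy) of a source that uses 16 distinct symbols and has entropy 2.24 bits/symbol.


H_max = log2(K) = log2(16) = 4.0 bits/symbol. Redundancy = 1 - H/H_max = 1 - 2.24/4.0 = 1 - 0.56 = 0.44

0.44


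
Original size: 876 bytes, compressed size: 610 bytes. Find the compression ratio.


Ratio = original / compressed = 876 / 610 = 1.4361

1.4361


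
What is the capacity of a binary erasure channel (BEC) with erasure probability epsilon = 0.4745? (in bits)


C = 1 - epsilon = 1 - 0.4745 = 0.5255

0.5255 bits


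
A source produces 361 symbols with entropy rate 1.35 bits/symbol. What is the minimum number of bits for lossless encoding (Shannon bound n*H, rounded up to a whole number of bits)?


Minimum bits >= n * H = 361 * 1.35 = 487.35, rounded up to a whole number of bits = 488

488 bits


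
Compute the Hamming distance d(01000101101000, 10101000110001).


Count differing positions: ^ ^ ^ . ^ ^ . ^ . ^ ^ . . ^ = 9 differences

9


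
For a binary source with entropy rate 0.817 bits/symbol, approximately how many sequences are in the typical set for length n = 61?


log2|A_typical| = nH = 61 * 0.817 = 49.837, so |A_typical| ~ 2^49.837 = 1.006e+15

1.006e+15


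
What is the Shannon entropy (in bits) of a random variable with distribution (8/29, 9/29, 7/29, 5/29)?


H = -sum(p_i * log2(p_i)). Terms: -(8/29)*log2(8/29) = 0.512546; -(9/29)*log2(9/29) = 0.523879; -(7/29)*log2(7/29) = 0.494979; -(5/29)*log2(5/29) = 0.437251. H = 0.512546 + 0.523879 + 0.494979 + 0.437251 = 1.9687

1.9687 bits


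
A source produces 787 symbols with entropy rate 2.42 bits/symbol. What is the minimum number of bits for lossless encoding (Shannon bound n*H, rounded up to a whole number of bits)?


Minimum bits >= n * H = 787 * 2.42 = 1904.54, rounded up to a whole number of bits = 1905

1905 bits


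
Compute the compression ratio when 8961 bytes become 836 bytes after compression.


Ratio = original / compressed = 8961 / 836 = 10.7189

10.7189


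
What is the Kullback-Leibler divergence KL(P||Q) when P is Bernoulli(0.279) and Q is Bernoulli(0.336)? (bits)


KL = p*log2(p/q) + (1-p)*log2((1-p)/(1-q)) = 0.279*log2(0.279/0.336) + 0.721*log2(0.721/0.664) = 0.0108

0.0108 bits


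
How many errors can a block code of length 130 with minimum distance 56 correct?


Correction capability = floor((d-1)/2) = floor((56-1)/2) = 27

27 errors


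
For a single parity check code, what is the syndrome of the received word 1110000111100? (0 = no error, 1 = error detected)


Syndrome = XOR of all bits = 1 XOR 1 XOR 1 XOR 0 XOR 0 XOR 0 XOR 0 XOR 1 XOR 1 XOR 1 XOR 1 XOR 0 XOR 0 = 1

1


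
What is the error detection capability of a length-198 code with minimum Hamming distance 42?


Detection capability = d_min - 1 = 42 - 1 = 41

41 errors


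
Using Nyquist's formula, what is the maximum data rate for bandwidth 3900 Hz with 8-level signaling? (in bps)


Rate = 2 * B * log2(M) = 2 * 3900 * 3.0 = 23400.0

23400.0 bps


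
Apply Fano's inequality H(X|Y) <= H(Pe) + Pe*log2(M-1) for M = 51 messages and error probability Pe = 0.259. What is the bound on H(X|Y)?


H(Pe) = -Pe*log2(Pe) - (1-Pe)*log2(1-Pe) = -0.259*log2(0.259) - 0.741*log2(0.741) = 0.504785 + 0.320449 = 0.8252. Pe*log2(M-1) = 0.259*log2(50) = 1.461759. Bound = H(Pe) + Pe*log2(M-1) = 0.504785 + 0.320449 + 1.461759 = 2.287

2.287 bits


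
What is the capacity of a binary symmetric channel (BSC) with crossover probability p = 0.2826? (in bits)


H(p) = -p*log2(p) - (1-p)*log2(1-p) = -0.2826*log2(0.2826) - 0.7174*log2(0.7174) = 0.515227 + 0.343742 = 0.859. C = 1 - H(p) = 1 - 0.859 = 0.141

0.141 bits


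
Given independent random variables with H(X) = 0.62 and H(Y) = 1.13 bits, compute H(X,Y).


For independent variables, H(X,Y) = H(X) + H(Y) = 0.62 + 1.13 = 1.75

1.75 bits


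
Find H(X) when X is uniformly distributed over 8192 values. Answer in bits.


H = log2(n) = log2(8192) = 13.0

13.0 bits


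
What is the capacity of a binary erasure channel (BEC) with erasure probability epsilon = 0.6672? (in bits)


C = 1 - epsilon = 1 - 0.6672 = 0.3328

0.3328 bits


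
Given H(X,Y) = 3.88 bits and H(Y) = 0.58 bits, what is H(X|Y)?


H(X|Y) = H(X,Y) - H(Y) = 3.88 - 0.58 = 3.3

3.3 bits


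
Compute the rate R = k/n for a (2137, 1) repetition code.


Rate = k/n = 1/2137

1/2137


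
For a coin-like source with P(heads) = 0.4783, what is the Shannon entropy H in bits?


H = -p*log2(p) - (1-p)*log2(1-p). -0.4783*log2(0.4783) = 0.508917; -0.5217*log2(0.5217) = 0.489724. H = 0.508917 + 0.489724 = 0.9986

0.9986 bits


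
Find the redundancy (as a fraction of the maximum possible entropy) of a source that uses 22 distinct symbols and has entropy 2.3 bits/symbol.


H_max = log2(K) = log2(22) = 4.4594 bits/symbol. Redundancy = 1 - H/H_max = 1 - 2.3/4.4594 = 1 - 0.5158 = 0.4842

0.4842


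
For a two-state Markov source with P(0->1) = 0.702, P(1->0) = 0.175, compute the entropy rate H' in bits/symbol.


Stationary distribution: pi_0 = p10/(p01+p10) = 0.1995, pi_1 = 0.8005. Entropy rate H' = pi_0*H(p01) + pi_1*H(p10) = 0.1995*0.8788 + 0.8005*0.669 = 0.7109

0.7109 bits/symbol


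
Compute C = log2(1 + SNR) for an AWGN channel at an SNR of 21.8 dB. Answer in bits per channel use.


SNR_linear = 10^(21.8/10) = 151.3561; C = log2(1 + SNR_linear) = log2(1 + 151.3561) = 7.2513

7.2513 bits/channel use


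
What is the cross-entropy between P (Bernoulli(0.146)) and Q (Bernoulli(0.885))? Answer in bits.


H(P,Q) = -p*log2(q) - (1-p)*log2(1-q). -0.146*log2(0.885) = 0.025733; -0.854*log2(0.115) = 2.664731. H(P,Q) = 0.025733 + 2.664731 = 2.6905

2.6905 bits


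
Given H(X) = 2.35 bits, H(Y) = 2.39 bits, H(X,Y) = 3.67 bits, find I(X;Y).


I(X;Y) = H(X) + H(Y) - H(X,Y) = 2.35 + 2.39 - 3.67 = 1.07

1.07 bits


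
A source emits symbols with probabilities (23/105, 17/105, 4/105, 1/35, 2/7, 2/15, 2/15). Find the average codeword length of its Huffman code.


Huffman construction (repeatedly merge the two least-probable nodes; each merge adds 1 bit to every symbol beneath it): 1/35 + 4/105 = 1/15; 1/15 + 2/15 = 1/5; 2/15 + 17/105 = 31/105; 1/5 + 23/105 = 44/105; 2/7 + 31/105 = 61/105; 44/105 + 61/105 = 1. Resulting codeword lengths (in the order the probabilities were given): (2, 3, 4, 4, 2, 3, 3). L_avg = sum(p_i * l_i) = 23/105*2 + 17/105*3 + 4/105*4 + 1/35*4 + 2/7*2 + 2/15*3 + 2/15*3 = 269/105 = 2.5619

2.5619 bits


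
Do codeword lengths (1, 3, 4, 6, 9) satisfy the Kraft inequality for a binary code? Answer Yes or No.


Kraft sum = sum(2^(-l_i)) = 0.7051, need <= 1. Result: satisfied (a binary prefix-free code with these lengths exists)

Yes


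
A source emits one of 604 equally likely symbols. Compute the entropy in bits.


H = log2(n) = log2(604) = 9.2384

9.2384 bits


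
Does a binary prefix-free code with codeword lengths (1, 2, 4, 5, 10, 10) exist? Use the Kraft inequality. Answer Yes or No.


Kraft sum = sum(2^(-l_i)) = 0.8457, need <= 1. Result: satisfied (a binary prefix-free code with these lengths exists)

Yes


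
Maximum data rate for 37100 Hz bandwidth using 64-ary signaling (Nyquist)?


Rate = 2 * B * log2(M) = 2 * 37100 * 6.0 = 445200.0

445200.0 bps


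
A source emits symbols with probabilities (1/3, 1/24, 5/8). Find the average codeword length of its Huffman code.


Huffman construction (repeatedly merge the two least-probable nodes; each merge adds 1 bit to every symbol beneath it): 1/24 + 1/3 = 3/8; 3/8 + 5/8 = 1. Resulting codeword lengths (in the order the probabilities were given): (2, 2, 1). L_avg = sum(p_i * l_i) = 1/3*2 + 1/24*2 + 5/8*1 = 11/8 = 1.375

1.375 bits


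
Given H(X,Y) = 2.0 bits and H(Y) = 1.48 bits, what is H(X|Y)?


H(X|Y) = H(X,Y) - H(Y) = 2.0 - 1.48 = 0.52

0.52 bits


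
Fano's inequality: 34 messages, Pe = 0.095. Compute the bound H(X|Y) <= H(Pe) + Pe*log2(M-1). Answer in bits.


H(Pe) = -Pe*log2(Pe) - (1-Pe)*log2(1-Pe) = -0.095*log2(0.095) - 0.905*log2(0.905) = 0.322613 + 0.130329 = 0.4529. Pe*log2(M-1) = 0.095*log2(33) = 0.479217. Bound = H(Pe) + Pe*log2(M-1) = 0.322613 + 0.130329 + 0.479217 = 0.9322

0.9322 bits


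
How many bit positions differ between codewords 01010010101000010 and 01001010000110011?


Count differing positions: . . . ^ ^ . . . ^ . ^ ^ ^ . . . ^ = 7 differences

7


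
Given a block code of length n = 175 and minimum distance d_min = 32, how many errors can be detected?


Detection capability = d_min - 1 = 32 - 1 = 31

31 errors


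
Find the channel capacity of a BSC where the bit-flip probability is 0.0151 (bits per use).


H(p) = -p*log2(p) - (1-p)*log2(1-p) = -0.0151*log2(0.0151) - 0.9849*log2(0.9849) = 0.091345 + 0.021619 = 0.113. C = 1 - H(p) = 1 - 0.113 = 0.887

0.887 bits


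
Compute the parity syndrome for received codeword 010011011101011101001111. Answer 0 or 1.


Syndrome = XOR of all bits = 0 XOR 1 XOR 0 XOR 0 XOR 1 XOR 1 XOR 0 XOR 1 XOR 1 XOR 1 XOR 0 XOR 1 XOR 0 XOR 1 XOR 1 XOR 1 XOR 0 XOR 1 XOR 0 XOR 0 XOR 1 XOR 1 XOR 1 XOR 1 = 1

1


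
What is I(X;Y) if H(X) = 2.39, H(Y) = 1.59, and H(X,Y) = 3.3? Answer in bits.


I(X;Y) = H(X) + H(Y) - H(X,Y) = 2.39 + 1.59 - 3.3 = 0.68

0.68 bits


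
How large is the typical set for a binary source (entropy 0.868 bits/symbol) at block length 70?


log2|A_typical| = nH = 70 * 0.868 = 60.76, so |A_typical| ~ 2^60.76 = 1.952e+18

1.952e+18


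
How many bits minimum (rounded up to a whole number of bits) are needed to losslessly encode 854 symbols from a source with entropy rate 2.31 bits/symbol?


Minimum bits >= n * H = 854 * 2.31 = 1972.74, rounded up to a whole number of bits = 1973

1973 bits


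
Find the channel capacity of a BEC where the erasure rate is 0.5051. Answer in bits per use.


C = 1 - epsilon = 1 - 0.5051 = 0.4949

0.4949 bits


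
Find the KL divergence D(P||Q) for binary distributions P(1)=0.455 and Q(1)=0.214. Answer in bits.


KL = p*log2(p/q) + (1-p)*log2((1-p)/(1-q)) = 0.455*log2(0.455/0.214) + 0.545*log2(0.545/0.786) = 0.2072

0.2072 bits


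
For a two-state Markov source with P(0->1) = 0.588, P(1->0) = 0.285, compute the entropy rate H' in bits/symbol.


Stationary distribution: pi_0 = p10/(p01+p10) = 0.3265, pi_1 = 0.6735. Entropy rate H' = pi_0*H(p01) + pi_1*H(p10) = 0.3265*0.9775 + 0.6735*0.8622 = 0.8998

0.8998 bits/symbol


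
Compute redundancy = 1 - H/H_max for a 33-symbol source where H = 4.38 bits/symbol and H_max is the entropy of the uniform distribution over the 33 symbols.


H_max = log2(K) = log2(33) = 5.0444 bits/symbol. Redundancy = 1 - H/H_max = 1 - 4.38/5.0444 = 1 - 0.8683 = 0.1317

0.1317


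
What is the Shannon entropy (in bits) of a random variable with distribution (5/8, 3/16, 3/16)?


H = -sum(p_i * log2(p_i)). Terms: -(5/8)*log2(5/8) = 0.423795; -(3/16)*log2(3/16) = 0.452820; -(3/16)*log2(3/16) = 0.452820. H = 0.423795 + 0.452820 + 0.452820 = 1.3294

1.3294 bits


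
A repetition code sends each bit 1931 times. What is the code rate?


Rate = k/n = 1/1931

1/1931


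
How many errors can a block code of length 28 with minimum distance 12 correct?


Correction capability = floor((d-1)/2) = floor((12-1)/2) = 5

5 errors


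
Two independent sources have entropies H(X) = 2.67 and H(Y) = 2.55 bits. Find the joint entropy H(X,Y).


For independent variables, H(X,Y) = H(X) + H(Y) = 2.67 + 2.55 = 5.22

5.22 bits


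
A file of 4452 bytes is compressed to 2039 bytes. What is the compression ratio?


Ratio = original / compressed = 4452 / 2039 = 2.1834

2.1834


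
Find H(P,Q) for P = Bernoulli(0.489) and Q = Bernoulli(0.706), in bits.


H(P,Q) = -p*log2(q) - (1-p)*log2(1-q). -0.489*log2(0.706) = 0.245605; -0.511*log2(0.294) = 0.902483. H(P,Q) = 0.245605 + 0.902483 = 1.1481

1.1481 bits
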